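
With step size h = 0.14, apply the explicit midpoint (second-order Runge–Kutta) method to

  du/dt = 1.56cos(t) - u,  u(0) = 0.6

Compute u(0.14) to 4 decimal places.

0.7245

Midpoint: k1 = f(t_n, u_n); k2 = f(t_n + h/2, u_n + (h/2)·k1); u_{n+1} = u_n + h·k2.
t=0.000000, u=0.600000:
  k1 = f(0.000000, 0.600000) = 0.960000
  k2 = f(0.070000, 0.667200) = 0.888980
  u ← 0.600000 + 0.14·0.888980 = 0.724457
u(0.14) ≈ 0.7245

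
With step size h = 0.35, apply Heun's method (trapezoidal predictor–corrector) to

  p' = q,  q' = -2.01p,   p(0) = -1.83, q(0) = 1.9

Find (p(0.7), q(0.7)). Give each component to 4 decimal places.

Heun on (p,q): k1 = f(s_n, state_n); k2 = f(s_n + h, state_n + h·k1); state_{n+1} = state_n + (h/2)·(k1 + k2).
0.000000: (-1.830000, 1.900000)
  k1 = (1.900000, 3.678300)
  predictor → (-1.165000, 3.187405)
  k2 = (3.187405, 2.341650)
  → (-0.939704, 2.953491)
0.350000: (-0.939704, 2.953491)
  k1 = (2.953491, 1.888805)
  predictor → (0.094018, 3.614573)
  k2 = (3.614573, -0.188976)
  → (0.209707, 3.250961)
(p(0.7), q(0.7)) ≈ (0.2097, 3.2510)

0.2097, 3.2510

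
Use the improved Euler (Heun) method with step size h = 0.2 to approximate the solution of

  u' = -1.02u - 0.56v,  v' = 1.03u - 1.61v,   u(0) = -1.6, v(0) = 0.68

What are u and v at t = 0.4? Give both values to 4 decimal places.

-1.1030, -0.0278

Heun on (u,v): k1 = f(t_n, state_n); k2 = f(t_n + h, state_n + h·k1); state_{n+1} = state_n + (h/2)·(k1 + k2).
0.000000: (-1.600000, 0.680000)
  k1 = (1.251200, -2.742800)
  predictor → (-1.349760, 0.131440)
  k2 = (1.303149, -1.601871)
  → (-1.344565, 0.245533)
0.200000: (-1.344565, 0.245533)
  k1 = (1.233958, -1.780210)
  predictor → (-1.097774, -0.110509)
  k2 = (1.181614, -0.952787)
  → (-1.103008, -0.027767)
(u(0.4), v(0.4)) ≈ (-1.1030, -0.0278)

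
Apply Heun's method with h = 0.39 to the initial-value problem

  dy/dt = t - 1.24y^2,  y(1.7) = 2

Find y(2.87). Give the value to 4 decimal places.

Heun: k1 = f(t_n, y_n); k2 = f(t_n + h, y_n + h·k1); y_{n+1} = y_n + (h/2)·(k1 + k2).
t=1.700000, y=2.000000:
  k1 = f(1.700000, 2.000000) = -3.260000
  k2 = f(2.090000, 0.728600) = 1.431736
  y ← 2.000000 + (0.39/2)·(-3.260000 + 1.431736) = 1.643489
t=2.090000, y=1.643489:
  k1 = f(2.090000, 1.643489) = -1.259308
  k2 = f(2.480000, 1.152359) = 0.833367
  y ← 1.643489 + (0.39/2)·(-1.259308 + 0.833367) = 1.560430
t=2.480000, y=1.560430:
  k1 = f(2.480000, 1.560430) = -0.539328
  k2 = f(2.870000, 1.350092) = 0.609791
  y ← 1.560430 + (0.39/2)·(-0.539328 + 0.609791) = 1.574170
y(2.87) ≈ 1.5742

1.5742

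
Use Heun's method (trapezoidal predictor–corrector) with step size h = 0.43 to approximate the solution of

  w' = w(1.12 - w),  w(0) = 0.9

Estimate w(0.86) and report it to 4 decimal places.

Heun: k1 = f(t_n, w_n); k2 = f(t_n + h, w_n + h·k1); w_{n+1} = w_n + (h/2)·(k1 + k2).
t=0.000000, w=0.900000:
  k1 = f(0.000000, 0.900000) = 0.198000
  k2 = f(0.430000, 0.985140) = 0.132856
  w ← 0.900000 + (0.43/2)·(0.198000 + 0.132856) = 0.971134
t=0.430000, w=0.971134:
  k1 = f(0.430000, 0.971134) = 0.144569
  k2 = f(0.860000, 1.033299) = 0.089588
  w ← 0.971134 + (0.43/2)·(0.144569 + 0.089588) = 1.021478
w(0.86) ≈ 1.0215

1.0215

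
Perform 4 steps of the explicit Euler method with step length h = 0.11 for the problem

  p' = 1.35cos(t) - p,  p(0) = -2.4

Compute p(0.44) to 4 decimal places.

-1.0147

Euler: p_{n+1} = p_n + h·f(t_n, p_n).
t=0.000000, p=-2.400000: f=3.750000 → p ← -2.400000 + 0.11·3.750000 = -1.987500
t=0.110000, p=-1.987500: f=3.329341 → p ← -1.987500 + 0.11·3.329341 = -1.621273
t=0.220000, p=-1.621273: f=2.938734 → p ← -1.621273 + 0.11·2.938734 = -1.298012
t=0.330000, p=-1.298012: f=2.575169 → p ← -1.298012 + 0.11·2.575169 = -1.014743
p(0.44) ≈ -1.0147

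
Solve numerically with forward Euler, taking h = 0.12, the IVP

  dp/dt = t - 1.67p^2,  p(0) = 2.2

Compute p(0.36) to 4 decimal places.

Euler: p_{n+1} = p_n + h·f(t_n, p_n).
t=0.000000, p=2.200000: f=-8.082800 → p ← 2.200000 + 0.12·(-8.082800) = 1.230064
t=0.120000, p=1.230064: f=-2.406806 → p ← 1.230064 + 0.12·(-2.406806) = 0.941247
t=0.240000, p=0.941247: f=-1.239531 → p ← 0.941247 + 0.12·(-1.239531) = 0.792504
p(0.36) ≈ 0.7925

0.7925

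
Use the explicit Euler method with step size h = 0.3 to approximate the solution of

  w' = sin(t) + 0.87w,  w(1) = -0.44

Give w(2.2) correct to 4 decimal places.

0.5153

Euler: w_{n+1} = w_n + h·f(t_n, w_n).
t=1.000000, w=-0.440000: f=0.458671 → w ← -0.440000 + 0.3·0.458671 = -0.302399
t=1.300000, w=-0.302399: f=0.700471 → w ← -0.302399 + 0.3·0.700471 = -0.092257
t=1.600000, w=-0.092257: f=0.919310 → w ← -0.092257 + 0.3·0.919310 = 0.183536
t=1.900000, w=0.183536: f=1.105976 → w ← 0.183536 + 0.3·1.105976 = 0.515328
w(2.2) ≈ 0.5153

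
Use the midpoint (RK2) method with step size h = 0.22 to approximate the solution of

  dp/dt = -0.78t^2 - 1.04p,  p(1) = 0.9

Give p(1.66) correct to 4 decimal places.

Midpoint: k1 = f(t_n, p_n); k2 = f(t_n + h/2, p_n + (h/2)·k1); p_{n+1} = p_n + h·k2.
t=1.000000, p=0.900000:
  k1 = f(1.000000, 0.900000) = -1.716000
  k2 = f(1.110000, 0.711240) = -1.700728
  p ← 0.900000 + 0.22·(-1.700728) = 0.525840
t=1.220000, p=0.525840:
  k1 = f(1.220000, 0.525840) = -1.707826
  k2 = f(1.330000, 0.337979) = -1.731240
  p ← 0.525840 + 0.22·(-1.731240) = 0.144967
t=1.440000, p=0.144967:
  k1 = f(1.440000, 0.144967) = -1.768174
  k2 = f(1.550000, -0.049532) = -1.822437
  p ← 0.144967 + 0.22·(-1.822437) = -0.255969
p(1.66) ≈ -0.2560

-0.2560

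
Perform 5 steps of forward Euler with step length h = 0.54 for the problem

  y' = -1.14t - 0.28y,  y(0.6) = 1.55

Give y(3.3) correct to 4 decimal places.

-3.5421

Euler: y_{n+1} = y_n + h·f(t_n, y_n).
t=0.600000, y=1.550000: f=-1.118000 → y ← 1.550000 + 0.54·(-1.118000) = 0.946280
t=1.140000, y=0.946280: f=-1.564558 → y ← 0.946280 + 0.54·(-1.564558) = 0.101418
t=1.680000, y=0.101418: f=-1.943597 → y ← 0.101418 + 0.54·(-1.943597) = -0.948124
t=2.220000, y=-0.948124: f=-2.265325 → y ← -0.948124 + 0.54·(-2.265325) = -2.171400
t=2.760000, y=-2.171400: f=-2.538408 → y ← -2.171400 + 0.54·(-2.538408) = -3.542140
y(3.3) ≈ -3.5421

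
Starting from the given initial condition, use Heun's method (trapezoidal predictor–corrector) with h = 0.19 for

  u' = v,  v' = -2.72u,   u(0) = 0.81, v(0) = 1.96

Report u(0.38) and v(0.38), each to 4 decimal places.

1.3611, 0.7837

Heun on (u,v): k1 = f(s_n, state_n); k2 = f(s_n + h, state_n + h·k1); state_{n+1} = state_n + (h/2)·(k1 + k2).
0.000000: (0.810000, 1.960000)
  k1 = (1.960000, -2.203200)
  predictor → (1.182400, 1.541392)
  k2 = (1.541392, -3.216128)
  → (1.142632, 1.445164)
0.190000: (1.142632, 1.445164)
  k1 = (1.445164, -3.107960)
  predictor → (1.417213, 0.854651)
  k2 = (0.854651, -3.854820)
  → (1.361115, 0.783700)
(u(0.38), v(0.38)) ≈ (1.3611, 0.7837)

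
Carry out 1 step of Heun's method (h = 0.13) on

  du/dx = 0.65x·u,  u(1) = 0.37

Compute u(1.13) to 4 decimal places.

Heun: k1 = f(x_n, u_n); k2 = f(x_n + h, u_n + h·k1); u_{n+1} = u_n + (h/2)·(k1 + k2).
x=1.000000, u=0.370000:
  k1 = f(1.000000, 0.370000) = 0.240500
  k2 = f(1.130000, 0.401265) = 0.294729
  u ← 0.370000 + (0.13/2)·(0.240500 + 0.294729) = 0.404790
u(1.13) ≈ 0.4048

0.4048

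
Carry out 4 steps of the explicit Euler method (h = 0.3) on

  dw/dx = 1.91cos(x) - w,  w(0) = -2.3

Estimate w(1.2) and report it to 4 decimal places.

0.5998

Euler: w_{n+1} = w_n + h·f(x_n, w_n).
x=0.000000, w=-2.300000: f=4.210000 → w ← -2.300000 + 0.3·4.210000 = -1.037000
x=0.300000, w=-1.037000: f=2.861693 → w ← -1.037000 + 0.3·2.861693 = -0.178492
x=0.600000, w=-0.178492: f=1.754883 → w ← -0.178492 + 0.3·1.754883 = 0.347973
x=0.900000, w=0.347973: f=0.839302 → w ← 0.347973 + 0.3·0.839302 = 0.599763
w(1.2) ≈ 0.5998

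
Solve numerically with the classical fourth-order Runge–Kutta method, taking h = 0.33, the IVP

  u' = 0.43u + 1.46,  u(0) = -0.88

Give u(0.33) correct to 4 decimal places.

-0.4965

RK4: k1 = f(t_n, u_n); k2 = f(t_n + h/2, u_n + (h/2)·k1); k3 = f(t_n + h/2, u_n + (h/2)·k2); k4 = f(t_n + h, u_n + h·k3); u_{n+1} = u_n + (h/6)·(k1 + 2k2 + 2k3 + k4).
t=0.000000, u=-0.880000:
  k1 = f(0.000000, -0.880000) = 1.081600
  k2 = f(0.165000, -0.701536) = 1.158340
  k3 = f(0.165000, -0.688874) = 1.163784
  k4 = f(0.330000, -0.495951) = 1.246741
  u ← -0.880000 + (0.33/6)·(k1 + 2k2 + 2k3 + k4) = -0.496508
u(0.33) ≈ -0.4965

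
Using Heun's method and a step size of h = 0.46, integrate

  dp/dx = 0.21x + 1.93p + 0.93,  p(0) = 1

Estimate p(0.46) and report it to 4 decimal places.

2.9218

Heun: k1 = f(x_n, p_n); k2 = f(x_n + h, p_n + h·k1); p_{n+1} = p_n + (h/2)·(k1 + k2).
x=0.000000, p=1.000000:
  k1 = f(0.000000, 1.000000) = 2.860000
  k2 = f(0.460000, 2.315600) = 5.495708
  p ← 1.000000 + (0.46/2)·(2.860000 + 5.495708) = 2.921813
p(0.46) ≈ 2.9218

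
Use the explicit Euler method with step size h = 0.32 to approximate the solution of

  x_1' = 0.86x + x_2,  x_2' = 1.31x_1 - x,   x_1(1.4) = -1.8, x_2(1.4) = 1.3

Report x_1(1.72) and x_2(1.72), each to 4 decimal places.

Euler on (x_1,x_2): x_1_{n+1} = x_1_n + h·x_1', x_2_{n+1} = x_2_n + h·x_2'.
1.400000: (-1.800000, 1.300000); f=(2.504000, -3.758000) → (-0.998720, 0.097440)
(x_1(1.72), x_2(1.72)) ≈ (-0.9987, 0.0974)

-0.9987, 0.0974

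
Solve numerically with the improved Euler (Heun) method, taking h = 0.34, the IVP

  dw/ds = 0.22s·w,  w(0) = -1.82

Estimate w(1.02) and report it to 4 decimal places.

-2.0401

Heun: k1 = f(s_n, w_n); k2 = f(s_n + h, w_n + h·k1); w_{n+1} = w_n + (h/2)·(k1 + k2).
s=0.000000, w=-1.820000:
  k1 = f(0.000000, -1.820000) = 0.000000
  k2 = f(0.340000, -1.820000) = -0.136136
  w ← -1.820000 + (0.34/2)·(0.000000 + (-0.136136)) = -1.843143
s=0.340000, w=-1.843143:
  k1 = f(0.340000, -1.843143) = -0.137867
  k2 = f(0.680000, -1.890018) = -0.282747
  w ← -1.843143 + (0.34/2)·(-0.137867 + (-0.282747)) = -1.914647
s=0.680000, w=-1.914647:
  k1 = f(0.680000, -1.914647) = -0.286431
  k2 = f(1.020000, -2.012034) = -0.451500
  w ← -1.914647 + (0.34/2)·(-0.286431 + (-0.451500)) = -2.040096
w(1.02) ≈ -2.0401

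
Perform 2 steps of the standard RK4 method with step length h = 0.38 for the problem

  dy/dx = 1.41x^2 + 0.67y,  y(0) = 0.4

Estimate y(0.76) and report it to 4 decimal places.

0.9011

RK4: k1 = f(x_n, y_n); k2 = f(x_n + h/2, y_n + (h/2)·k1); k3 = f(x_n + h/2, y_n + (h/2)·k2); k4 = f(x_n + h, y_n + h·k3); y_{n+1} = y_n + (h/6)·(k1 + 2k2 + 2k3 + k4).
x=0.000000, y=0.400000:
  k1 = f(0.000000, 0.400000) = 0.268000
  k2 = f(0.190000, 0.450920) = 0.353017
  k3 = f(0.190000, 0.467073) = 0.363840
  k4 = f(0.380000, 0.538259) = 0.564238
  y ← 0.400000 + (0.38/6)·(k1 + 2k2 + 2k3 + k4) = 0.543510
x=0.380000, y=0.543510:
  k1 = f(0.380000, 0.543510) = 0.567756
  k2 = f(0.570000, 0.651384) = 0.894536
  k3 = f(0.570000, 0.713472) = 0.936135
  k4 = f(0.760000, 0.899242) = 1.416908
  y ← 0.543510 + (0.38/6)·(k1 + 2k2 + 2k3 + k4) = 0.901091
y(0.76) ≈ 0.9011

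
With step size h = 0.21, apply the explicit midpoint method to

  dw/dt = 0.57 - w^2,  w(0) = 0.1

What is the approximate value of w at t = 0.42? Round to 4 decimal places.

Midpoint: k1 = f(t_n, w_n); k2 = f(t_n + h/2, w_n + (h/2)·k1); w_{n+1} = w_n + h·k2.
t=0.000000, w=0.100000:
  k1 = f(0.000000, 0.100000) = 0.560000
  k2 = f(0.105000, 0.158800) = 0.544783
  w ← 0.100000 + 0.21·0.544783 = 0.214404
t=0.210000, w=0.214404:
  k1 = f(0.210000, 0.214404) = 0.524031
  k2 = f(0.315000, 0.269428) = 0.497409
  w ← 0.214404 + 0.21·0.497409 = 0.318860
w(0.42) ≈ 0.3189

0.3189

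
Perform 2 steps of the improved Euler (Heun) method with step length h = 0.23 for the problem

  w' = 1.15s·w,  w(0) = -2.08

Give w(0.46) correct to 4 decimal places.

Heun: k1 = f(s_n, w_n); k2 = f(s_n + h, w_n + h·k1); w_{n+1} = w_n + (h/2)·(k1 + k2).
s=0.000000, w=-2.080000:
  k1 = f(0.000000, -2.080000) = 0.000000
  k2 = f(0.230000, -2.080000) = -0.550160
  w ← -2.080000 + (0.23/2)·(0.000000 + (-0.550160)) = -2.143268
s=0.230000, w=-2.143268:
  k1 = f(0.230000, -2.143268) = -0.566894
  k2 = f(0.460000, -2.273654) = -1.202763
  w ← -2.143268 + (0.23/2)·(-0.566894 + (-1.202763)) = -2.346779
w(0.46) ≈ -2.3468

-2.3468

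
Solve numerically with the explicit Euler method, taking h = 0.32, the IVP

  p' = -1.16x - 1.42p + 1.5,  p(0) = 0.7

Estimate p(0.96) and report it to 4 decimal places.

Euler: p_{n+1} = p_n + h·f(x_n, p_n).
x=0.000000, p=0.700000: f=0.506000 → p ← 0.700000 + 0.32·0.506000 = 0.861920
x=0.320000, p=0.861920: f=-0.095126 → p ← 0.861920 + 0.32·(-0.095126) = 0.831480
x=0.640000, p=0.831480: f=-0.423101 → p ← 0.831480 + 0.32·(-0.423101) = 0.696087
p(0.96) ≈ 0.6961

0.6961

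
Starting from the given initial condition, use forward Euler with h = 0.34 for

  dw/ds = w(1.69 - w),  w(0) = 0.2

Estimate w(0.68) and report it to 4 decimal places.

0.4436

Euler: w_{n+1} = w_n + h·f(s_n, w_n).
s=0.000000, w=0.200000: f=0.298000 → w ← 0.200000 + 0.34·0.298000 = 0.301320
s=0.340000, w=0.301320: f=0.418437 → w ← 0.301320 + 0.34·0.418437 = 0.443589
w(0.68) ≈ 0.4436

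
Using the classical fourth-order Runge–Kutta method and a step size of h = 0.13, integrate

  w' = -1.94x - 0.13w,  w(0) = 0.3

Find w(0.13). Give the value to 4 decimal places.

RK4: k1 = f(x_n, w_n); k2 = f(x_n + h/2, w_n + (h/2)·k1); k3 = f(x_n + h/2, w_n + (h/2)·k2); k4 = f(x_n + h, w_n + h·k3); w_{n+1} = w_n + (h/6)·(k1 + 2k2 + 2k3 + k4).
x=0.000000, w=0.300000:
  k1 = f(0.000000, 0.300000) = -0.039000
  k2 = f(0.065000, 0.297465) = -0.164770
  k3 = f(0.065000, 0.289290) = -0.163708
  k4 = f(0.130000, 0.278718) = -0.288433
  w ← 0.300000 + (0.13/6)·(k1 + 2k2 + 2k3 + k4) = 0.278672
w(0.13) ≈ 0.2787

0.2787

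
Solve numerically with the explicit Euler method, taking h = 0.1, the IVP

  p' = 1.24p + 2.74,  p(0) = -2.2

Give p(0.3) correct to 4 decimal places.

Euler: p_{n+1} = p_n + h·f(t_n, p_n).
t=0.000000, p=-2.200000: f=0.012000 → p ← -2.200000 + 0.1·0.012000 = -2.198800
t=0.100000, p=-2.198800: f=0.013488 → p ← -2.198800 + 0.1·0.013488 = -2.197451
t=0.200000, p=-2.197451: f=0.015161 → p ← -2.197451 + 0.1·0.015161 = -2.195935
p(0.3) ≈ -2.1959

-2.1959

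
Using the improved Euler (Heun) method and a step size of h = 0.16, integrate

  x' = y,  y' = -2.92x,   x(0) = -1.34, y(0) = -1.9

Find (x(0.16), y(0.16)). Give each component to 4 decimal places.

Heun on (x,y): k1 = f(s_n, state_n); k2 = f(s_n + h, state_n + h·k1); state_{n+1} = state_n + (h/2)·(k1 + k2).
0.000000: (-1.340000, -1.900000)
  k1 = (-1.900000, 3.912800)
  predictor → (-1.644000, -1.273952)
  k2 = (-1.273952, 4.800480)
  → (-1.593916, -1.202938)
(x(0.16), y(0.16)) ≈ (-1.5939, -1.2029)

-1.5939, -1.2029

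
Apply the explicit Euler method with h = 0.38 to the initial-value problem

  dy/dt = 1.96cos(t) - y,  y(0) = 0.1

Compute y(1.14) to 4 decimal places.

Euler: y_{n+1} = y_n + h·f(t_n, y_n).
t=0.000000, y=0.100000: f=1.860000 → y ← 0.100000 + 0.38·1.860000 = 0.806800
t=0.380000, y=0.806800: f=1.013383 → y ← 0.806800 + 0.38·1.013383 = 1.191885
t=0.760000, y=1.191885: f=0.228793 → y ← 1.191885 + 0.38·0.228793 = 1.278827
y(1.14) ≈ 1.2788

1.2788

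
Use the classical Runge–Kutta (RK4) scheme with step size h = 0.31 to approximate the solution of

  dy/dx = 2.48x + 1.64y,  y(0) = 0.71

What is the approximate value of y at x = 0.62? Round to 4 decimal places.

2.6503

RK4: k1 = f(x_n, y_n); k2 = f(x_n + h/2, y_n + (h/2)·k1); k3 = f(x_n + h/2, y_n + (h/2)·k2); k4 = f(x_n + h, y_n + h·k3); y_{n+1} = y_n + (h/6)·(k1 + 2k2 + 2k3 + k4).
x=0.000000, y=0.710000:
  k1 = f(0.000000, 0.710000) = 1.164400
  k2 = f(0.155000, 0.890482) = 1.844790
  k3 = f(0.155000, 0.995943) = 2.017746
  k4 = f(0.310000, 1.335501) = 2.959022
  y ← 0.710000 + (0.31/6)·(k1 + 2k2 + 2k3 + k4) = 1.322172
x=0.310000, y=1.322172:
  k1 = f(0.310000, 1.322172) = 2.937162
  k2 = f(0.465000, 1.777432) = 4.068189
  k3 = f(0.465000, 1.952742) = 4.355696
  k4 = f(0.620000, 2.672438) = 5.920398
  y ← 1.322172 + (0.31/6)·(k1 + 2k2 + 2k3 + k4) = 2.650281
y(0.62) ≈ 2.6503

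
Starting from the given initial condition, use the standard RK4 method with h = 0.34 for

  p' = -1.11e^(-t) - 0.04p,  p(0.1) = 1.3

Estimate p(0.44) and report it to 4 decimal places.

0.9950

RK4: k1 = f(t_n, p_n); k2 = f(t_n + h/2, p_n + (h/2)·k1); k3 = f(t_n + h/2, p_n + (h/2)·k2); k4 = f(t_n + h, p_n + h·k3); p_{n+1} = p_n + (h/6)·(k1 + 2k2 + 2k3 + k4).
t=0.100000, p=1.300000:
  k1 = f(0.100000, 1.300000) = -1.056370
  k2 = f(0.270000, 1.120417) = -0.892168
  k3 = f(0.270000, 1.148331) = -0.893284
  k4 = f(0.440000, 0.996283) = -0.754732
  p ← 1.300000 + (0.34/6)·(k1 + 2k2 + 2k3 + k4) = 0.995020
p(0.44) ≈ 0.9950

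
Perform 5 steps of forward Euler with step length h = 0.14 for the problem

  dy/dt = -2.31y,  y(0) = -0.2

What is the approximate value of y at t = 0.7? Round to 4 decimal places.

Euler: y_{n+1} = y_n + h·f(t_n, y_n).
t=0.000000, y=-0.200000: f=0.462000 → y ← -0.200000 + 0.14·0.462000 = -0.135320
t=0.140000, y=-0.135320: f=0.312589 → y ← -0.135320 + 0.14·0.312589 = -0.091558
t=0.280000, y=-0.091558: f=0.211498 → y ← -0.091558 + 0.14·0.211498 = -0.061948
t=0.420000, y=-0.061948: f=0.143099 → y ← -0.061948 + 0.14·0.143099 = -0.041914
t=0.560000, y=-0.041914: f=0.096821 → y ← -0.041914 + 0.14·0.096821 = -0.028359
y(0.7) ≈ -0.0284

-0.0284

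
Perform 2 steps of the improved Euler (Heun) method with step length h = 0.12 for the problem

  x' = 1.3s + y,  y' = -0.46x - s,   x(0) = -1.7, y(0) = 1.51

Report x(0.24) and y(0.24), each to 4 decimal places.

Heun on (x,y): k1 = f(s_n, state_n); k2 = f(s_n + h, state_n + h·k1); state_{n+1} = state_n + (h/2)·(k1 + k2).
0.000000: (-1.700000, 1.510000)
  k1 = (1.510000, 0.782000)
  predictor → (-1.518800, 1.603840)
  k2 = (1.759840, 0.578648)
  → (-1.503810, 1.591639)
0.120000: (-1.503810, 1.591639)
  k1 = (1.747639, 0.571752)
  predictor → (-1.294093, 1.660249)
  k2 = (1.972249, 0.355283)
  → (-1.280616, 1.647261)
(x(0.24), y(0.24)) ≈ (-1.2806, 1.6473)

-1.2806, 1.6473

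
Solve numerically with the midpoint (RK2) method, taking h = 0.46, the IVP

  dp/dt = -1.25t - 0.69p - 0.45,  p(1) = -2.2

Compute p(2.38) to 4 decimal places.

-3.2683

Midpoint: k1 = f(t_n, p_n); k2 = f(t_n + h/2, p_n + (h/2)·k1); p_{n+1} = p_n + h·k2.
t=1.000000, p=-2.200000:
  k1 = f(1.000000, -2.200000) = -0.182000
  k2 = f(1.230000, -2.241860) = -0.440617
  p ← -2.200000 + 0.46·(-0.440617) = -2.402684
t=1.460000, p=-2.402684:
  k1 = f(1.460000, -2.402684) = -0.617148
  k2 = f(1.690000, -2.544628) = -0.806707
  p ← -2.402684 + 0.46·(-0.806707) = -2.773769
t=1.920000, p=-2.773769:
  k1 = f(1.920000, -2.773769) = -0.936100
  k2 = f(2.150000, -2.989072) = -1.075041
  p ← -2.773769 + 0.46·(-1.075041) = -3.268287
p(2.38) ≈ -3.2683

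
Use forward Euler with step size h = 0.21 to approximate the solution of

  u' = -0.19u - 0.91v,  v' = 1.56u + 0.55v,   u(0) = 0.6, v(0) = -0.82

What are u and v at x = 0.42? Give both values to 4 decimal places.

0.8408, -0.5610

Euler on (u,v): u_{n+1} = u_n + h·u', v_{n+1} = v_n + h·v'.
0.000000: (0.600000, -0.820000); f=(0.632200, 0.485000) → (0.732762, -0.718150)
0.210000: (0.732762, -0.718150); f=(0.514292, 0.748126) → (0.840763, -0.561043)
(u(0.42), v(0.42)) ≈ (0.8408, -0.5610)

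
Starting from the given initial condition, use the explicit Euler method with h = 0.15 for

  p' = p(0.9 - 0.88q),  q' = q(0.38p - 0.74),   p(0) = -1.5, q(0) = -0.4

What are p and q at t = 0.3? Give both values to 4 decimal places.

Euler on (p,q): p_{n+1} = p_n + h·p', q_{n+1} = q_n + h·q'.
0.000000: (-1.500000, -0.400000); f=(-1.878000, 0.524000) → (-1.781700, -0.321400)
0.150000: (-1.781700, -0.321400); f=(-2.107452, 0.455439) → (-2.097818, -0.253084)
(p(0.3), q(0.3)) ≈ (-2.0978, -0.2531)

-2.0978, -0.2531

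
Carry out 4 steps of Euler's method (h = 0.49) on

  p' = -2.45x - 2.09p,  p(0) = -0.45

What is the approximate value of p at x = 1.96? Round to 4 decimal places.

-1.7367

Euler: p_{n+1} = p_n + h·f(x_n, p_n).
x=0.000000, p=-0.450000: f=0.940500 → p ← -0.450000 + 0.49·0.940500 = 0.010845
x=0.490000, p=0.010845: f=-1.223166 → p ← 0.010845 + 0.49·(-1.223166) = -0.588506
x=0.980000, p=-0.588506: f=-1.171022 → p ← -0.588506 + 0.49·(-1.171022) = -1.162307
x=1.470000, p=-1.162307: f=-1.172278 → p ← -1.162307 + 0.49·(-1.172278) = -1.736723
p(1.96) ≈ -1.7367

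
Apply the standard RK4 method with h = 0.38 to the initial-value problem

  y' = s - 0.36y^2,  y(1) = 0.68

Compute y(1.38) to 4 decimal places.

1.0318

RK4: k1 = f(s_n, y_n); k2 = f(s_n + h/2, y_n + (h/2)·k1); k3 = f(s_n + h/2, y_n + (h/2)·k2); k4 = f(s_n + h, y_n + h·k3); y_{n+1} = y_n + (h/6)·(k1 + 2k2 + 2k3 + k4).
s=1.000000, y=0.680000:
  k1 = f(1.000000, 0.680000) = 0.833536
  k2 = f(1.190000, 0.838372) = 0.936968
  k3 = f(1.190000, 0.858024) = 0.924966
  k4 = f(1.380000, 1.031487) = 0.996972
  y ← 0.680000 + (0.38/6)·(k1 + 2k2 + 2k3 + k4) = 1.031777
y(1.38) ≈ 1.0318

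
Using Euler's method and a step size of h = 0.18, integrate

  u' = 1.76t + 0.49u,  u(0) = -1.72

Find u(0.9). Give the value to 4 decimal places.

-2.0019

Euler: u_{n+1} = u_n + h·f(t_n, u_n).
t=0.000000, u=-1.720000: f=-0.842800 → u ← -1.720000 + 0.18·(-0.842800) = -1.871704
t=0.180000, u=-1.871704: f=-0.600335 → u ← -1.871704 + 0.18·(-0.600335) = -1.979764
t=0.360000, u=-1.979764: f=-0.336485 → u ← -1.979764 + 0.18·(-0.336485) = -2.040332
t=0.540000, u=-2.040332: f=-0.049362 → u ← -2.040332 + 0.18·(-0.049362) = -2.049217
t=0.720000, u=-2.049217: f=0.263084 → u ← -2.049217 + 0.18·0.263084 = -2.001862
u(0.9) ≈ -2.0019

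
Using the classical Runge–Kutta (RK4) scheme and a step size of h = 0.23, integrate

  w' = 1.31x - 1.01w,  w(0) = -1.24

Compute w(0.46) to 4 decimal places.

RK4: k1 = f(x_n, w_n); k2 = f(x_n + h/2, w_n + (h/2)·k1); k3 = f(x_n + h/2, w_n + (h/2)·k2); k4 = f(x_n + h, w_n + h·k3); w_{n+1} = w_n + (h/6)·(k1 + 2k2 + 2k3 + k4).
x=0.000000, w=-1.240000:
  k1 = f(0.000000, -1.240000) = 1.252400
  k2 = f(0.115000, -1.095974) = 1.257584
  k3 = f(0.115000, -1.095378) = 1.256982
  k4 = f(0.230000, -0.950894) = 1.261703
  w ← -1.240000 + (0.23/6)·(k1 + 2k2 + 2k3 + k4) = -0.950843
x=0.230000, w=-0.950843:
  k1 = f(0.230000, -0.950843) = 1.261651
  k2 = f(0.345000, -0.805753) = 1.265760
  k3 = f(0.345000, -0.805280) = 1.265283
  k4 = f(0.460000, -0.659828) = 1.269026
  w ← -0.950843 + (0.23/6)·(k1 + 2k2 + 2k3 + k4) = -0.659787
w(0.46) ≈ -0.6598

-0.6598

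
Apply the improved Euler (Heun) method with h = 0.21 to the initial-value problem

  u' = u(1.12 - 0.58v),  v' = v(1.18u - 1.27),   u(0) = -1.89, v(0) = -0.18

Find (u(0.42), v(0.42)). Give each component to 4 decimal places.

Heun on (u,v): k1 = f(t_n, state_n); k2 = f(t_n + h, state_n + h·k1); state_{n+1} = state_n + (h/2)·(k1 + k2).
0.000000: (-1.890000, -0.180000)
  k1 = (-2.314116, 0.630036)
  predictor → (-2.375964, -0.047692)
  k2 = (-2.726803, 0.194282)
  → (-2.419297, -0.093447)
0.210000: (-2.419297, -0.093447)
  k1 = (-2.840736, 0.385446)
  predictor → (-3.015851, -0.012503)
  k2 = (-3.399623, 0.060373)
  → (-3.074534, -0.046636)
(u(0.42), v(0.42)) ≈ (-3.0745, -0.0466)

-3.0745, -0.0466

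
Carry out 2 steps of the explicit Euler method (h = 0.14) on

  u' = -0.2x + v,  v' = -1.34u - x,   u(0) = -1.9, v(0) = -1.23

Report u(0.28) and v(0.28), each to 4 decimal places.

Euler on (u,v): u_{n+1} = u_n + h·u', v_{n+1} = v_n + h·v'.
0.000000: (-1.900000, -1.230000); f=(-1.230000, 2.546000) → (-2.072200, -0.873560)
0.140000: (-2.072200, -0.873560); f=(-0.901560, 2.636748) → (-2.198418, -0.504415)
(u(0.28), v(0.28)) ≈ (-2.1984, -0.5044)

-2.1984, -0.5044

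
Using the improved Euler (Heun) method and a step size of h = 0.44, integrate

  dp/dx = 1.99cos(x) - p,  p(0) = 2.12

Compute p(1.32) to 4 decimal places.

1.4711

Heun: k1 = f(x_n, p_n); k2 = f(x_n + h, p_n + h·k1); p_{n+1} = p_n + (h/2)·(k1 + k2).
x=0.000000, p=2.120000:
  k1 = f(0.000000, 2.120000) = -0.130000
  k2 = f(0.440000, 2.062800) = -0.262344
  p ← 2.120000 + (0.44/2)·(-0.130000 + (-0.262344)) = 2.033684
x=0.440000, p=2.033684:
  k1 = f(0.440000, 2.033684) = -0.233228
  k2 = f(0.880000, 1.931064) = -0.663133
  p ← 2.033684 + (0.44/2)·(-0.233228 + (-0.663133)) = 1.836485
x=0.880000, p=1.836485:
  k1 = f(0.880000, 1.836485) = -0.568554
  k2 = f(1.320000, 1.586321) = -1.092452
  p ← 1.836485 + (0.44/2)·(-0.568554 + (-1.092452)) = 1.471063
p(1.32) ≈ 1.4711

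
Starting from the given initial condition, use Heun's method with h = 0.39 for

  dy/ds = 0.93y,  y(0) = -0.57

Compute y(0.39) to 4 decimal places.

Heun: k1 = f(s_n, y_n); k2 = f(s_n + h, y_n + h·k1); y_{n+1} = y_n + (h/2)·(k1 + k2).
s=0.000000, y=-0.570000:
  k1 = f(0.000000, -0.570000) = -0.530100
  k2 = f(0.390000, -0.776739) = -0.722367
  y ← -0.570000 + (0.39/2)·(-0.530100 + (-0.722367)) = -0.814231
y(0.39) ≈ -0.8142

-0.8142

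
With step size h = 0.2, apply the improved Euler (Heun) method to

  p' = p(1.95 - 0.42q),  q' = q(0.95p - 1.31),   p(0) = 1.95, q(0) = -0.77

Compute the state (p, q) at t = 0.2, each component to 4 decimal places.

3.0481, -0.9300

Heun on (p,q): k1 = f(t_n, state_n); k2 = f(t_n + h, state_n + h·k1); state_{n+1} = state_n + (h/2)·(k1 + k2).
0.000000: (1.950000, -0.770000)
  k1 = (4.433130, -0.417725)
  predictor → (2.836626, -0.853545)
  k2 = (6.548320, -1.181985)
  → (3.048145, -0.929971)
(p(0.2), q(0.2)) ≈ (3.0481, -0.9300)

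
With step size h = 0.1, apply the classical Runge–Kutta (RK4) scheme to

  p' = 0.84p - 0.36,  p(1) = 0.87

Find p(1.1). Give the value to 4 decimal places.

0.9087

RK4: k1 = f(x_n, p_n); k2 = f(x_n + h/2, p_n + (h/2)·k1); k3 = f(x_n + h/2, p_n + (h/2)·k2); k4 = f(x_n + h, p_n + h·k3); p_{n+1} = p_n + (h/6)·(k1 + 2k2 + 2k3 + k4).
x=1.000000, p=0.870000:
  k1 = f(1.000000, 0.870000) = 0.370800
  k2 = f(1.050000, 0.888540) = 0.386374
  k3 = f(1.050000, 0.889319) = 0.387028
  k4 = f(1.100000, 0.908703) = 0.403310
  p ← 0.870000 + (0.1/6)·(k1 + 2k2 + 2k3 + k4) = 0.908682
p(1.1) ≈ 0.9087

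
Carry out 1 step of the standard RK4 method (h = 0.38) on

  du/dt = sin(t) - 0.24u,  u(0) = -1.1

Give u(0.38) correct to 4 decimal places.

-0.9349

RK4: k1 = f(t_n, u_n); k2 = f(t_n + h/2, u_n + (h/2)·k1); k3 = f(t_n + h/2, u_n + (h/2)·k2); k4 = f(t_n + h, u_n + h·k3); u_{n+1} = u_n + (h/6)·(k1 + 2k2 + 2k3 + k4).
t=0.000000, u=-1.100000:
  k1 = f(0.000000, -1.100000) = 0.264000
  k2 = f(0.190000, -1.049840) = 0.440820
  k3 = f(0.190000, -1.016244) = 0.432757
  k4 = f(0.380000, -0.935552) = 0.595453
  u ← -1.100000 + (0.38/6)·(k1 + 2k2 + 2k3 + k4) = -0.934915
u(0.38) ≈ -0.9349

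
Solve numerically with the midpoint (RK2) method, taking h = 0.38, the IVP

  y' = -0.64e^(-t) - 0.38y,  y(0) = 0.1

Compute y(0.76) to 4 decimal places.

Midpoint: k1 = f(t_n, y_n); k2 = f(t_n + h/2, y_n + (h/2)·k1); y_{n+1} = y_n + h·k2.
t=0.000000, y=0.100000:
  k1 = f(0.000000, 0.100000) = -0.678000
  k2 = f(0.190000, -0.028820) = -0.518302
  y ← 0.100000 + 0.38·(-0.518302) = -0.096955
t=0.380000, y=-0.096955:
  k1 = f(0.380000, -0.096955) = -0.400828
  k2 = f(0.570000, -0.173112) = -0.296154
  y ← -0.096955 + 0.38·(-0.296154) = -0.209493
y(0.76) ≈ -0.2095

-0.2095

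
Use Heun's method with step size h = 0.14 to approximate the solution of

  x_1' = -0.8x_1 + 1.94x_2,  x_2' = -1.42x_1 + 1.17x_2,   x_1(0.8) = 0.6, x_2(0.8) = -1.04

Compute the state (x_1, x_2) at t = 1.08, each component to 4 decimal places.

-0.1674, -1.5637

Heun on (x_1,x_2): k1 = f(t_n, state_n); k2 = f(t_n + h, state_n + h·k1); state_{n+1} = state_n + (h/2)·(k1 + k2).
0.800000: (0.600000, -1.040000)
  k1 = (-2.497600, -2.068800)
  predictor → (0.250336, -1.329632)
  k2 = (-2.779755, -1.911147)
  → (0.230585, -1.318596)
0.940000: (0.230585, -1.318596)
  k1 = (-2.742545, -1.870189)
  predictor → (-0.153371, -1.580423)
  k2 = (-2.943323, -1.631308)
  → (-0.167426, -1.563701)
(x_1(1.08), x_2(1.08)) ≈ (-0.1674, -1.5637)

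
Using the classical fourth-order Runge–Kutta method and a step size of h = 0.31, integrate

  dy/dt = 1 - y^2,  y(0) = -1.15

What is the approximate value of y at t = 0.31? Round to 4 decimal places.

-1.2978

RK4: k1 = f(t_n, y_n); k2 = f(t_n + h/2, y_n + (h/2)·k1); k3 = f(t_n + h/2, y_n + (h/2)·k2); k4 = f(t_n + h, y_n + h·k3); y_{n+1} = y_n + (h/6)·(k1 + 2k2 + 2k3 + k4).
t=0.000000, y=-1.150000:
  k1 = f(0.000000, -1.150000) = -0.322500
  k2 = f(0.155000, -1.199987) = -0.439970
  k3 = f(0.155000, -1.218195) = -0.484000
  k4 = f(0.310000, -1.300040) = -0.690104
  y ← -1.150000 + (0.31/6)·(k1 + 2k2 + 2k3 + k4) = -1.297795
y(0.31) ≈ -1.2978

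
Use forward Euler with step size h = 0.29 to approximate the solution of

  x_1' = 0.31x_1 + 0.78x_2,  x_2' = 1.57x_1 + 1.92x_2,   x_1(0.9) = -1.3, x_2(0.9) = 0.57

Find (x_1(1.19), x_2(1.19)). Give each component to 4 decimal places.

-1.2879, 0.2955

Euler on (x_1,x_2): x_1_{n+1} = x_1_n + h·x_1', x_2_{n+1} = x_2_n + h·x_2'.
0.900000: (-1.300000, 0.570000); f=(0.041600, -0.946600) → (-1.287936, 0.295486)
(x_1(1.19), x_2(1.19)) ≈ (-1.2879, 0.2955)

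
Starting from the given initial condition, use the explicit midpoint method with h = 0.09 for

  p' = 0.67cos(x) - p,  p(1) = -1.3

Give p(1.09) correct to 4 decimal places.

Midpoint: k1 = f(x_n, p_n); k2 = f(x_n + h/2, p_n + (h/2)·k1); p_{n+1} = p_n + h·k2.
x=1.000000, p=-1.300000:
  k1 = f(1.000000, -1.300000) = 1.662003
  k2 = f(1.045000, -1.225210) = 1.561484
  p ← -1.300000 + 0.09·1.561484 = -1.159466
p(1.09) ≈ -1.1595

-1.1595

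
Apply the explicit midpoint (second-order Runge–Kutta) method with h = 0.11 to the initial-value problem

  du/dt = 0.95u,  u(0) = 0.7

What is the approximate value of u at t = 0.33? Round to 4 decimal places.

Midpoint: k1 = f(t_n, u_n); k2 = f(t_n + h/2, u_n + (h/2)·k1); u_{n+1} = u_n + h·k2.
t=0.000000, u=0.700000:
  k1 = f(0.000000, 0.700000) = 0.665000
  k2 = f(0.055000, 0.736575) = 0.699746
  u ← 0.700000 + 0.11·0.699746 = 0.776972
t=0.110000, u=0.776972:
  k1 = f(0.110000, 0.776972) = 0.738123
  k2 = f(0.165000, 0.817569) = 0.776690
  u ← 0.776972 + 0.11·0.776690 = 0.862408
t=0.220000, u=0.862408:
  k1 = f(0.220000, 0.862408) = 0.819288
  k2 = f(0.275000, 0.907469) = 0.862095
  u ← 0.862408 + 0.11·0.862095 = 0.957239
u(0.33) ≈ 0.9572

0.9572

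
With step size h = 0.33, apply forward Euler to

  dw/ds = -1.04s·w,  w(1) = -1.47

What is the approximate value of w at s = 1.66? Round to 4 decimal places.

Euler: w_{n+1} = w_n + h·f(s_n, w_n).
s=1.000000, w=-1.470000: f=1.528800 → w ← -1.470000 + 0.33·1.528800 = -0.965496
s=1.330000, w=-0.965496: f=1.335474 → w ← -0.965496 + 0.33·1.335474 = -0.524790
w(1.66) ≈ -0.5248

-0.5248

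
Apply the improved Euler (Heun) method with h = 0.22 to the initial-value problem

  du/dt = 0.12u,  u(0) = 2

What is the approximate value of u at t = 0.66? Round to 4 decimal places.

Heun: k1 = f(t_n, u_n); k2 = f(t_n + h, u_n + h·k1); u_{n+1} = u_n + (h/2)·(k1 + k2).
t=0.000000, u=2.000000:
  k1 = f(0.000000, 2.000000) = 0.240000
  k2 = f(0.220000, 2.052800) = 0.246336
  u ← 2.000000 + (0.22/2)·(0.240000 + 0.246336) = 2.053497
t=0.220000, u=2.053497:
  k1 = f(0.220000, 2.053497) = 0.246420
  k2 = f(0.440000, 2.107709) = 0.252925
  u ← 2.053497 + (0.22/2)·(0.246420 + 0.252925) = 2.108425
t=0.440000, u=2.108425:
  k1 = f(0.440000, 2.108425) = 0.253011
  k2 = f(0.660000, 2.164087) = 0.259690
  u ← 2.108425 + (0.22/2)·(0.253011 + 0.259690) = 2.164822
u(0.66) ≈ 2.1648

2.1648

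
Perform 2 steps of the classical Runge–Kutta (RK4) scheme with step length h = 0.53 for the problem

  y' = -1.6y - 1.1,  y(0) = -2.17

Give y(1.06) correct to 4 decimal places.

-0.9635

RK4: k1 = f(t_n, y_n); k2 = f(t_n + h/2, y_n + (h/2)·k1); k3 = f(t_n + h/2, y_n + (h/2)·k2); k4 = f(t_n + h, y_n + h·k3); y_{n+1} = y_n + (h/6)·(k1 + 2k2 + 2k3 + k4).
t=0.000000, y=-2.170000:
  k1 = f(0.000000, -2.170000) = 2.372000
  k2 = f(0.265000, -1.541420) = 1.366272
  k3 = f(0.265000, -1.807938) = 1.792701
  k4 = f(0.530000, -1.219869) = 0.851790
  y ← -2.170000 + (0.53/6)·(k1 + 2k2 + 2k3 + k4) = -1.327147
t=0.530000, y=-1.327147:
  k1 = f(0.530000, -1.327147) = 1.023435
  k2 = f(0.795000, -1.055937) = 0.589498
  k3 = f(0.795000, -1.170930) = 0.773487
  k4 = f(1.060000, -0.917198) = 0.367517
  y ← -1.327147 + (0.53/6)·(k1 + 2k2 + 2k3 + k4) = -0.963485
y(1.06) ≈ -0.9635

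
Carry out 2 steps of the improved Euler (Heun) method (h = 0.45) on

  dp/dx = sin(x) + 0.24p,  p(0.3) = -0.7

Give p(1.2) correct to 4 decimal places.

-0.2359

Heun: k1 = f(x_n, p_n); k2 = f(x_n + h, p_n + h·k1); p_{n+1} = p_n + (h/2)·(k1 + k2).
x=0.300000, p=-0.700000:
  k1 = f(0.300000, -0.700000) = 0.127520
  k2 = f(0.750000, -0.642616) = 0.527411
  p ← -0.700000 + (0.45/2)·(0.127520 + 0.527411) = -0.552640
x=0.750000, p=-0.552640:
  k1 = f(0.750000, -0.552640) = 0.549005
  k2 = f(1.200000, -0.305588) = 0.858698
  p ← -0.552640 + (0.45/2)·(0.549005 + 0.858698) = -0.235907
p(1.2) ≈ -0.2359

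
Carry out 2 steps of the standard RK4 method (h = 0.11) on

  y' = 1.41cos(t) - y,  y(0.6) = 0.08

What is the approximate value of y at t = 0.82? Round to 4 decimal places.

0.2742

RK4: k1 = f(t_n, y_n); k2 = f(t_n + h/2, y_n + (h/2)·k1); k3 = f(t_n + h/2, y_n + (h/2)·k2); k4 = f(t_n + h, y_n + h·k3); y_{n+1} = y_n + (h/6)·(k1 + 2k2 + 2k3 + k4).
t=0.600000, y=0.080000:
  k1 = f(0.600000, 0.080000) = 1.083723
  k2 = f(0.655000, 0.139605) = 0.978593
  k3 = f(0.655000, 0.133823) = 0.984375
  k4 = f(0.710000, 0.188281) = 0.881009
  y ← 0.080000 + (0.11/6)·(k1 + 2k2 + 2k3 + k4) = 0.187996
t=0.710000, y=0.187996:
  k1 = f(0.710000, 0.187996) = 0.881295
  k2 = f(0.765000, 0.236467) = 0.780682
  k3 = f(0.765000, 0.230933) = 0.786216
  k4 = f(0.820000, 0.274479) = 0.687453
  y ← 0.187996 + (0.11/6)·(k1 + 2k2 + 2k3 + k4) = 0.274209
y(0.82) ≈ 0.2742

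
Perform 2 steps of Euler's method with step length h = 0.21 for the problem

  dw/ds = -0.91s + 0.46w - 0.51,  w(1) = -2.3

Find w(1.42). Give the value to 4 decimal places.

-3.4312

Euler: w_{n+1} = w_n + h·f(s_n, w_n).
s=1.000000, w=-2.300000: f=-2.478000 → w ← -2.300000 + 0.21·(-2.478000) = -2.820380
s=1.210000, w=-2.820380: f=-2.908475 → w ← -2.820380 + 0.21·(-2.908475) = -3.431160
w(1.42) ≈ -3.4312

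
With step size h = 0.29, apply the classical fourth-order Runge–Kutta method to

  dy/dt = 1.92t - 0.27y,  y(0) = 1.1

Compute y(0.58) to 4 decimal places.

RK4: k1 = f(t_n, y_n); k2 = f(t_n + h/2, y_n + (h/2)·k1); k3 = f(t_n + h/2, y_n + (h/2)·k2); k4 = f(t_n + h, y_n + h·k3); y_{n+1} = y_n + (h/6)·(k1 + 2k2 + 2k3 + k4).
t=0.000000, y=1.100000:
  k1 = f(0.000000, 1.100000) = -0.297000
  k2 = f(0.145000, 1.056935) = -0.006972
  k3 = f(0.145000, 1.098989) = -0.018327
  k4 = f(0.290000, 1.094685) = 0.261235
  y ← 1.100000 + (0.29/6)·(k1 + 2k2 + 2k3 + k4) = 1.095826
t=0.290000, y=1.095826:
  k1 = f(0.290000, 1.095826) = 0.260927
  k2 = f(0.435000, 1.133660) = 0.529112
  k3 = f(0.435000, 1.172547) = 0.518612
  k4 = f(0.580000, 1.246223) = 0.777120
  y ← 1.095826 + (0.29/6)·(k1 + 2k2 + 2k3 + k4) = 1.247278
y(0.58) ≈ 1.2473

1.2473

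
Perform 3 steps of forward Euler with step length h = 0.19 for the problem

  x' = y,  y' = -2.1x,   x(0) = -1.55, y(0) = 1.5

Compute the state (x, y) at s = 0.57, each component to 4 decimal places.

Euler on (x,y): x_{n+1} = x_n + h·x', y_{n+1} = y_n + h·y'.
0.000000: (-1.550000, 1.500000); f=(1.500000, 3.255000) → (-1.265000, 2.118450)
0.190000: (-1.265000, 2.118450); f=(2.118450, 2.656500) → (-0.862495, 2.623185)
0.380000: (-0.862495, 2.623185); f=(2.623185, 1.811238) → (-0.364089, 2.967320)
(x(0.57), y(0.57)) ≈ (-0.3641, 2.9673)

-0.3641, 2.9673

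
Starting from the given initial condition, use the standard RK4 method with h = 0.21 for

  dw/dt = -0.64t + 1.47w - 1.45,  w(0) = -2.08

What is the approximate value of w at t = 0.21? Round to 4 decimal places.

-3.2046

RK4: k1 = f(t_n, w_n); k2 = f(t_n + h/2, w_n + (h/2)·k1); k3 = f(t_n + h/2, w_n + (h/2)·k2); k4 = f(t_n + h, w_n + h·k3); w_{n+1} = w_n + (h/6)·(k1 + 2k2 + 2k3 + k4).
t=0.000000, w=-2.080000:
  k1 = f(0.000000, -2.080000) = -4.507600
  k2 = f(0.105000, -2.553298) = -5.270548
  k3 = f(0.105000, -2.633408) = -5.388309
  k4 = f(0.210000, -3.211545) = -6.305371
  w ← -2.080000 + (0.21/6)·(k1 + 2k2 + 2k3 + k4) = -3.204574
w(0.21) ≈ -3.2046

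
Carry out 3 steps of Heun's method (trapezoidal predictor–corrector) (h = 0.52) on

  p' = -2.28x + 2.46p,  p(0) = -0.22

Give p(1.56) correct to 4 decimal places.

-15.9104

Heun: k1 = f(x_n, p_n); k2 = f(x_n + h, p_n + h·k1); p_{n+1} = p_n + (h/2)·(k1 + k2).
x=0.000000, p=-0.220000:
  k1 = f(0.000000, -0.220000) = -0.541200
  k2 = f(0.520000, -0.501424) = -2.419103
  p ← -0.220000 + (0.52/2)·(-0.541200 + (-2.419103)) = -0.989679
x=0.520000, p=-0.989679:
  k1 = f(0.520000, -0.989679) = -3.620210
  k2 = f(1.040000, -2.872188) = -9.436782
  p ← -0.989679 + (0.52/2)·(-3.620210 + (-9.436782)) = -4.384497
x=1.040000, p=-4.384497:
  k1 = f(1.040000, -4.384497) = -13.157062
  k2 = f(1.560000, -11.226169) = -31.173176
  p ← -4.384497 + (0.52/2)·(-13.157062 + (-31.173176)) = -15.910358
p(1.56) ≈ -15.9104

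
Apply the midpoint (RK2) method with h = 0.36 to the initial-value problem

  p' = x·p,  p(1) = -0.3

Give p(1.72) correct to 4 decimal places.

Midpoint: k1 = f(x_n, p_n); k2 = f(x_n + h/2, p_n + (h/2)·k1); p_{n+1} = p_n + h·k2.
x=1.000000, p=-0.300000:
  k1 = f(1.000000, -0.300000) = -0.300000
  k2 = f(1.180000, -0.354000) = -0.417720
  p ← -0.300000 + 0.36·(-0.417720) = -0.450379
x=1.360000, p=-0.450379:
  k1 = f(1.360000, -0.450379) = -0.612516
  k2 = f(1.540000, -0.560632) = -0.863373
  p ← -0.450379 + 0.36·(-0.863373) = -0.761194
p(1.72) ≈ -0.7612

-0.7612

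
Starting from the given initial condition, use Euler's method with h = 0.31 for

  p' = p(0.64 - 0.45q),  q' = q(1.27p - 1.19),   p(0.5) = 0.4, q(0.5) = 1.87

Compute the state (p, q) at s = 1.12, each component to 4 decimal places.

Euler on (p,q): p_{n+1} = p_n + h·p', q_{n+1} = q_n + h·q'.
0.500000: (0.400000, 1.870000); f=(-0.080600, -1.275340) → (0.375014, 1.474645)
0.810000: (0.375014, 1.474645); f=(-0.008847, -1.052501) → (0.372272, 1.148369)
(p(1.12), q(1.12)) ≈ (0.3723, 1.1484)

0.3723, 1.1484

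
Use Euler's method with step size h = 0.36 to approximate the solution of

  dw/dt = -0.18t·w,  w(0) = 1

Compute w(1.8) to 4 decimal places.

Euler: w_{n+1} = w_n + h·f(t_n, w_n).
t=0.000000, w=1.000000: f=0.000000 → w ← 1.000000 + 0.36·0.000000 = 1.000000
t=0.360000, w=1.000000: f=-0.064800 → w ← 1.000000 + 0.36·(-0.064800) = 0.976672
t=0.720000, w=0.976672: f=-0.126577 → w ← 0.976672 + 0.36·(-0.126577) = 0.931104
t=1.080000, w=0.931104: f=-0.181007 → w ← 0.931104 + 0.36·(-0.181007) = 0.865942
t=1.440000, w=0.865942: f=-0.224452 → w ← 0.865942 + 0.36·(-0.224452) = 0.785139
w(1.8) ≈ 0.7851

0.7851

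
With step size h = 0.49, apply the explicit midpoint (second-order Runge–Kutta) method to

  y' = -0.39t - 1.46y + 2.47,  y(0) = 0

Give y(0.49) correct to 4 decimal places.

0.7306

Midpoint: k1 = f(t_n, y_n); k2 = f(t_n + h/2, y_n + (h/2)·k1); y_{n+1} = y_n + h·k2.
t=0.000000, y=0.000000:
  k1 = f(0.000000, 0.000000) = 2.470000
  k2 = f(0.245000, 0.605150) = 1.490931
  y ← 0.000000 + 0.49·1.490931 = 0.730556
y(0.49) ≈ 0.7306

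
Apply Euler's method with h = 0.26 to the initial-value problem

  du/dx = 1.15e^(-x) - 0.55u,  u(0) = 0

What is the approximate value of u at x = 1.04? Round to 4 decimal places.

0.6469

Euler: u_{n+1} = u_n + h·f(x_n, u_n).
x=0.000000, u=0.000000: f=1.150000 → u ← 0.000000 + 0.26·1.150000 = 0.299000
x=0.260000, u=0.299000: f=0.722259 → u ← 0.299000 + 0.26·0.722259 = 0.486787
x=0.520000, u=0.486787: f=0.415966 → u ← 0.486787 + 0.26·0.415966 = 0.594938
x=0.780000, u=0.594938: f=0.199951 → u ← 0.594938 + 0.26·0.199951 = 0.646926
u(1.04) ≈ 0.6469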